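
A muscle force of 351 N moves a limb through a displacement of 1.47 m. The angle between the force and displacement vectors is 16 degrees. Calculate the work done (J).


W = F * d * cos(theta)
theta = 16 deg = 0.2793 rad
cos(theta) = 0.9613
W = 351 * 1.47 * 0.9613
W = 495.9822


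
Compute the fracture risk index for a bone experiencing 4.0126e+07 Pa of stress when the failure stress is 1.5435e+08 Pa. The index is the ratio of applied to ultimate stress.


FRI = applied / ultimate
FRI = 4.0126e+07 / 1.5435e+08
FRI = 0.2600


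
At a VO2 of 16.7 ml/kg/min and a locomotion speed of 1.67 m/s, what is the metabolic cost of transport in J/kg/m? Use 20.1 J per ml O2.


Power per kg = VO2 * 20.1 / 60
Power per kg = 16.7 * 20.1 / 60 = 5.5945 W/kg
Cost = power_per_kg / speed
Cost = 5.5945 / 1.67
Cost = 3.3500


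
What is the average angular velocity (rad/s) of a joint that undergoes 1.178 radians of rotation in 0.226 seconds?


omega = delta_theta / delta_t
omega = 1.178 / 0.226
omega = 5.2124


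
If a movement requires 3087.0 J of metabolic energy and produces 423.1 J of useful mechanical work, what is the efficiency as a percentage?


eta = (W_mech / E_meta) * 100
eta = (423.1 / 3087.0) * 100
ratio = 0.1371
eta = 13.7059


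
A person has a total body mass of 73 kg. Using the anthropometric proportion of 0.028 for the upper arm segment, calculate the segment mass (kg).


m_segment = body_mass * fraction
m_segment = 73 * 0.028
m_segment = 2.0440


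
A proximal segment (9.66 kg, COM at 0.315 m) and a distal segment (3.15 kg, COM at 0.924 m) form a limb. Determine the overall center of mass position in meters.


COM = (m1*x1 + m2*x2) / (m1 + m2)
COM = (9.66*0.315 + 3.15*0.924) / (9.66 + 3.15)
Numerator = 5.9535
Denominator = 12.8100
COM = 0.4648


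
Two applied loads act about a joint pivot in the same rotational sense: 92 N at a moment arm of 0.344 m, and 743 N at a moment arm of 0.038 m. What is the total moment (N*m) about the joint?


M = F1 * d1 + F2 * d2
M = 92 * 0.344 + 743 * 0.038
M = 31.6480 + 28.2340
M = 59.8820


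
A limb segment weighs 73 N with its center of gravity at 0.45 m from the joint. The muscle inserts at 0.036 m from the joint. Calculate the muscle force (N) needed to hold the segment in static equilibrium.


F_muscle = W * d_load / d_muscle
F_muscle = 73 * 0.45 / 0.036
Numerator = 32.8500
F_muscle = 912.5000


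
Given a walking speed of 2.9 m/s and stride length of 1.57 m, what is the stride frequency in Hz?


f = v / stride_length
f = 2.9 / 1.57
f = 1.8471


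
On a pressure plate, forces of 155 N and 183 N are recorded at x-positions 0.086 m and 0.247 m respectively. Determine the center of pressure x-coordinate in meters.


COP_x = (F1*x1 + F2*x2) / (F1 + F2)
COP_x = (155*0.086 + 183*0.247) / (155 + 183)
Numerator = 58.5310
Denominator = 338
COP_x = 0.1732


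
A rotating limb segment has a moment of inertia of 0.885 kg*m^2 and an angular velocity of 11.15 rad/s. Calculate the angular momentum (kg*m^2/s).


L = I * omega
L = 0.885 * 11.15
L = 9.8678


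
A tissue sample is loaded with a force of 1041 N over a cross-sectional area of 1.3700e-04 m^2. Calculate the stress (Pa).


stress = F / A
stress = 1041 / 1.3700e-04
stress = 7.5985e+06


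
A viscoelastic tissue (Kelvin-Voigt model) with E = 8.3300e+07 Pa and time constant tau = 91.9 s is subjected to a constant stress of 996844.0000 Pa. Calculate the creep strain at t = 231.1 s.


epsilon(t) = (sigma/E) * (1 - exp(-t/tau))
sigma/E = 996844.0000 / 8.3300e+07 = 0.0120
exp(-t/tau) = exp(-231.1 / 91.9) = 0.0809
epsilon = 0.0120 * (1 - 0.0809)
epsilon = 0.0110


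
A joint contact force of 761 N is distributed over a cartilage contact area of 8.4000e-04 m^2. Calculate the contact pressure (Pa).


P = F / A
P = 761 / 8.4000e-04
P = 905952.3810


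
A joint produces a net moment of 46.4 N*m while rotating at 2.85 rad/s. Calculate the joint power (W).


P = M * omega
P = 46.4 * 2.85
P = 132.2400


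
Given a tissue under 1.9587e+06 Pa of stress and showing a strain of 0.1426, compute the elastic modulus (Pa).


E = stress / strain
E = 1.9587e+06 / 0.1426
E = 1.3736e+07


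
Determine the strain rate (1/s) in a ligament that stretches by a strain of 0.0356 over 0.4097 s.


strain_rate = delta_strain / delta_t
strain_rate = 0.0356 / 0.4097
strain_rate = 0.0869


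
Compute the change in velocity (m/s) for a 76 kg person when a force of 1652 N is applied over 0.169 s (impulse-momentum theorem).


J = F * dt = 1652 * 0.169 = 279.1880 N*s
delta_v = J / m
delta_v = 279.1880 / 76
delta_v = 3.6735


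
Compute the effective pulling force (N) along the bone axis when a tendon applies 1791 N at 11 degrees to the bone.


F_eff = F_tendon * cos(theta)
theta = 11 deg = 0.1920 rad
cos(theta) = 0.9816
F_eff = 1791 * 0.9816
F_eff = 1758.0943


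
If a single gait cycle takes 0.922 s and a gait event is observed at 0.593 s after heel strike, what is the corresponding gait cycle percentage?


pct = (event_time / cycle_time) * 100
pct = (0.593 / 0.922) * 100
ratio = 0.6432
pct = 64.3167


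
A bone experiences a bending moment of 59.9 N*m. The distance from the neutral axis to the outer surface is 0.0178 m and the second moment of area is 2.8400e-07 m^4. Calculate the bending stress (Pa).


sigma = M * c / I
sigma = 59.9 * 0.0178 / 2.8400e-07
M * c = 1.0662
sigma = 3.7543e+06


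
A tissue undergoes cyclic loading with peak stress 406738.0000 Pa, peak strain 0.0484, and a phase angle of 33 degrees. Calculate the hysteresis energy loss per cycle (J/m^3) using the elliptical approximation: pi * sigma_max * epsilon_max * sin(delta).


E_loss = pi * sigma_max * epsilon_max * sin(delta)
delta = 33 deg = 0.5760 rad
sin(delta) = 0.5446
E_loss = pi * 406738.0000 * 0.0484 * 0.5446
E_loss = 33683.6191


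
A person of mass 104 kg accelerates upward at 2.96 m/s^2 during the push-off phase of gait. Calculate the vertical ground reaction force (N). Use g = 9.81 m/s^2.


GRF = m * (g + a)
GRF = 104 * (9.81 + 2.96)
GRF = 104 * 12.7700
GRF = 1328.0800


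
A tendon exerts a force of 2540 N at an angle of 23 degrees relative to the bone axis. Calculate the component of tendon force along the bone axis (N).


F_eff = F_tendon * cos(theta)
theta = 23 deg = 0.4014 rad
cos(theta) = 0.9205
F_eff = 2540 * 0.9205
F_eff = 2338.0823


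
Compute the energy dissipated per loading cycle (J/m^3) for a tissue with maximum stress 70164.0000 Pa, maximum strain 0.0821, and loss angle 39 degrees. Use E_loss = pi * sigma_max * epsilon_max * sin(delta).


E_loss = pi * sigma_max * epsilon_max * sin(delta)
delta = 39 deg = 0.6807 rad
sin(delta) = 0.6293
E_loss = pi * 70164.0000 * 0.0821 * 0.6293
E_loss = 11388.8317


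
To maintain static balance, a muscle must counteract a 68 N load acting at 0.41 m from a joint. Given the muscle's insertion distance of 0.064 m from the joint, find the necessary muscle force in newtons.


F_muscle = W * d_load / d_muscle
F_muscle = 68 * 0.41 / 0.064
Numerator = 27.8800
F_muscle = 435.6250


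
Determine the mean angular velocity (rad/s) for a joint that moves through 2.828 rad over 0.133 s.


omega = delta_theta / delta_t
omega = 2.828 / 0.133
omega = 21.2632


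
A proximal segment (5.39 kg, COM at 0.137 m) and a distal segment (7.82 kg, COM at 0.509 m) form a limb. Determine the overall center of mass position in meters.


COM = (m1*x1 + m2*x2) / (m1 + m2)
COM = (5.39*0.137 + 7.82*0.509) / (5.39 + 7.82)
Numerator = 4.7188
Denominator = 13.2100
COM = 0.3572


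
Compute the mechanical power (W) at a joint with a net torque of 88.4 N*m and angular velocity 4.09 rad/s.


P = M * omega
P = 88.4 * 4.09
P = 361.5560


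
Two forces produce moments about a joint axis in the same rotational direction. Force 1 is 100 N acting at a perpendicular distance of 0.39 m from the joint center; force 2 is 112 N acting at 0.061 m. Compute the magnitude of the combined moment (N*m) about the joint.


M = F1 * d1 + F2 * d2
M = 100 * 0.39 + 112 * 0.061
M = 39.0000 + 6.8320
M = 45.8320


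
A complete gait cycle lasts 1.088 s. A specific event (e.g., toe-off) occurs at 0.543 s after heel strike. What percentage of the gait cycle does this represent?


pct = (event_time / cycle_time) * 100
pct = (0.543 / 1.088) * 100
ratio = 0.4991
pct = 49.9081


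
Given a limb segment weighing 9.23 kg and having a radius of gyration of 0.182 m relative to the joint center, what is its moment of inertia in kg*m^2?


I = m * k^2
I = 9.23 * 0.182^2
k^2 = 0.0331
I = 0.3057


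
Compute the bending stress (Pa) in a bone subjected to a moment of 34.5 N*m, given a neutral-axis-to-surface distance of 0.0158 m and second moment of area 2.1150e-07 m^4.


sigma = M * c / I
sigma = 34.5 * 0.0158 / 2.1150e-07
M * c = 0.5451
sigma = 2.5773e+06


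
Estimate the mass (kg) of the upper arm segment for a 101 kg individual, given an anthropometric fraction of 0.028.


m_segment = body_mass * fraction
m_segment = 101 * 0.028
m_segment = 2.8280


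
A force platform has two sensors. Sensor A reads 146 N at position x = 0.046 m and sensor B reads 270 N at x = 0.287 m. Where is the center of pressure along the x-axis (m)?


COP_x = (F1*x1 + F2*x2) / (F1 + F2)
COP_x = (146*0.046 + 270*0.287) / (146 + 270)
Numerator = 84.2060
Denominator = 416
COP_x = 0.2024


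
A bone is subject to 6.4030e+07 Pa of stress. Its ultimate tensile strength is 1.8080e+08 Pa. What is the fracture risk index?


FRI = applied / ultimate
FRI = 6.4030e+07 / 1.8080e+08
FRI = 0.3541


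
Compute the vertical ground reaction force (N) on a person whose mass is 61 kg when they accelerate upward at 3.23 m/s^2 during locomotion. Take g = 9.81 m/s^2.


GRF = m * (g + a)
GRF = 61 * (9.81 + 3.23)
GRF = 61 * 13.0400
GRF = 795.4400


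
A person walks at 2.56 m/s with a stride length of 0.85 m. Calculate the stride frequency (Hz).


f = v / stride_length
f = 2.56 / 0.85
f = 3.0118


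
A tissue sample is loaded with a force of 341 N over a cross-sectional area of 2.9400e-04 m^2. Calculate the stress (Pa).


stress = F / A
stress = 341 / 2.9400e-04
stress = 1.1599e+06


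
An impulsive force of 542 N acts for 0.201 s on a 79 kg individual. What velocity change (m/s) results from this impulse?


J = F * dt = 542 * 0.201 = 108.9420 N*s
delta_v = J / m
delta_v = 108.9420 / 79
delta_v = 1.3790


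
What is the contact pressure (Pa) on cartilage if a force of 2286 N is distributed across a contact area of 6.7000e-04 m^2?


P = F / A
P = 2286 / 6.7000e-04
P = 3.4119e+06


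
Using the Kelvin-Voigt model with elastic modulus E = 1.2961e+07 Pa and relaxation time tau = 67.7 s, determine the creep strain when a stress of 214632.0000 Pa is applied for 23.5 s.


epsilon(t) = (sigma/E) * (1 - exp(-t/tau))
sigma/E = 214632.0000 / 1.2961e+07 = 0.0166
exp(-t/tau) = exp(-23.5 / 67.7) = 0.7067
epsilon = 0.0166 * (1 - 0.7067)
epsilon = 0.0049


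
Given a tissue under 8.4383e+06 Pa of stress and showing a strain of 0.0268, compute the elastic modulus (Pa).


E = stress / strain
E = 8.4383e+06 / 0.0268
E = 3.1486e+08


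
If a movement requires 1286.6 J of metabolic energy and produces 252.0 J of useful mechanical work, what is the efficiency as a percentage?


eta = (W_mech / E_meta) * 100
eta = (252.0 / 1286.6) * 100
ratio = 0.1959
eta = 19.5865


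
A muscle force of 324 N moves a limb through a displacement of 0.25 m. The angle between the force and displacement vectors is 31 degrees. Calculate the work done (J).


W = F * d * cos(theta)
theta = 31 deg = 0.5411 rad
cos(theta) = 0.8572
W = 324 * 0.25 * 0.8572
W = 69.4306


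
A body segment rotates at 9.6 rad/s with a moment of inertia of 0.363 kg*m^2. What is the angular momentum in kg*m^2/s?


L = I * omega
L = 0.363 * 9.6
L = 3.4848


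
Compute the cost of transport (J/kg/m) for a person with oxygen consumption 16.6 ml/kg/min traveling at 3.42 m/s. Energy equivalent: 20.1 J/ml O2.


Power per kg = VO2 * 20.1 / 60
Power per kg = 16.6 * 20.1 / 60 = 5.5610 W/kg
Cost = power_per_kg / speed
Cost = 5.5610 / 3.42
Cost = 1.6260


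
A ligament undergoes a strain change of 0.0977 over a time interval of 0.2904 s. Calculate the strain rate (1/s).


strain_rate = delta_strain / delta_t
strain_rate = 0.0977 / 0.2904
strain_rate = 0.3364


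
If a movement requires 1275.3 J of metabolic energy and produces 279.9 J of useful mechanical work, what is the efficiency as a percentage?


eta = (W_mech / E_meta) * 100
eta = (279.9 / 1275.3) * 100
ratio = 0.2195
eta = 21.9478


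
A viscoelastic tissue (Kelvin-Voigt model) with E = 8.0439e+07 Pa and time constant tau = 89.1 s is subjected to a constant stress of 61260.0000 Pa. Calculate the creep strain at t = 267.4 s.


epsilon(t) = (sigma/E) * (1 - exp(-t/tau))
sigma/E = 61260.0000 / 8.0439e+07 = 7.6157e-04
exp(-t/tau) = exp(-267.4 / 89.1) = 0.0497
epsilon = 7.6157e-04 * (1 - 0.0497)
epsilon = 7.2370e-04


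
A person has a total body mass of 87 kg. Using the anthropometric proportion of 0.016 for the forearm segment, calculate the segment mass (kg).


m_segment = body_mass * fraction
m_segment = 87 * 0.016
m_segment = 1.3920


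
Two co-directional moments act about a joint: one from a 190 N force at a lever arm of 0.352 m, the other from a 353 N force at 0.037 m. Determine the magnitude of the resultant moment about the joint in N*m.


M = F1 * d1 + F2 * d2
M = 190 * 0.352 + 353 * 0.037
M = 66.8800 + 13.0610
M = 79.9410


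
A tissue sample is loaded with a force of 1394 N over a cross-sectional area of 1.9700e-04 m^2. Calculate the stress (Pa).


stress = F / A
stress = 1394 / 1.9700e-04
stress = 7.0761e+06


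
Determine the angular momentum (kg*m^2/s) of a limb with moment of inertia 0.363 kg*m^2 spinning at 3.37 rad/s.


L = I * omega
L = 0.363 * 3.37
L = 1.2233


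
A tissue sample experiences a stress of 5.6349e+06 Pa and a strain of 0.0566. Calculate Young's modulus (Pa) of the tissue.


E = stress / strain
E = 5.6349e+06 / 0.0566
E = 9.9557e+07


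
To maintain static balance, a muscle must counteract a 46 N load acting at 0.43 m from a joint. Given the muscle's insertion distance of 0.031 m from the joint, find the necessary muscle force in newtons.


F_muscle = W * d_load / d_muscle
F_muscle = 46 * 0.43 / 0.031
Numerator = 19.7800
F_muscle = 638.0645


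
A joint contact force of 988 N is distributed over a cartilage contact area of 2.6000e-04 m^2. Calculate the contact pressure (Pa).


P = F / A
P = 988 / 2.6000e-04
P = 3.8000e+06


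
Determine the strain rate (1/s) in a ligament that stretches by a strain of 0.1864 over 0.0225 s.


strain_rate = delta_strain / delta_t
strain_rate = 0.1864 / 0.0225
strain_rate = 8.2844


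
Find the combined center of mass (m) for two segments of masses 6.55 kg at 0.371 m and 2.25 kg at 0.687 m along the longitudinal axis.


COM = (m1*x1 + m2*x2) / (m1 + m2)
COM = (6.55*0.371 + 2.25*0.687) / (6.55 + 2.25)
Numerator = 3.9758
Denominator = 8.8000
COM = 0.4518


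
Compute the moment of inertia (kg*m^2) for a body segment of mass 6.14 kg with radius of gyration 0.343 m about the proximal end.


I = m * k^2
I = 6.14 * 0.343^2
k^2 = 0.1176
I = 0.7224


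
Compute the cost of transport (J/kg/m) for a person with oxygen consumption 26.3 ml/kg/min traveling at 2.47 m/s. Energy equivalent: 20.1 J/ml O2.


Power per kg = VO2 * 20.1 / 60
Power per kg = 26.3 * 20.1 / 60 = 8.8105 W/kg
Cost = power_per_kg / speed
Cost = 8.8105 / 2.47
Cost = 3.5670


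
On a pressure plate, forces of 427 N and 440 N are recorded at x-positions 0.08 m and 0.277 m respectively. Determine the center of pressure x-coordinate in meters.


COP_x = (F1*x1 + F2*x2) / (F1 + F2)
COP_x = (427*0.08 + 440*0.277) / (427 + 440)
Numerator = 156.0400
Denominator = 867
COP_x = 0.1800


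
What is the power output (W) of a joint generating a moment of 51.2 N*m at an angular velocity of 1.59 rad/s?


P = M * omega
P = 51.2 * 1.59
P = 81.4080


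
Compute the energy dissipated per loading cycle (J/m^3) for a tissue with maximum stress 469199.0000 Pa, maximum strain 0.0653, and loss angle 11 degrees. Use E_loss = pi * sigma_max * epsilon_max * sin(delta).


E_loss = pi * sigma_max * epsilon_max * sin(delta)
delta = 11 deg = 0.1920 rad
sin(delta) = 0.1908
E_loss = pi * 469199.0000 * 0.0653 * 0.1908
E_loss = 18366.1859


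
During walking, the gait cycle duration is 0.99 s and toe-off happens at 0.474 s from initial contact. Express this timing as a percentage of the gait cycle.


pct = (event_time / cycle_time) * 100
pct = (0.474 / 0.99) * 100
ratio = 0.4788
pct = 47.8788


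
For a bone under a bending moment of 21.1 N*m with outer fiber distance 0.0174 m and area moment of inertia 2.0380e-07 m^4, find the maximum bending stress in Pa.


sigma = M * c / I
sigma = 21.1 * 0.0174 / 2.0380e-07
M * c = 0.3671
sigma = 1.8015e+06


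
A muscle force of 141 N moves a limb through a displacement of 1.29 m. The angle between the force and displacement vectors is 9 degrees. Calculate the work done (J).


W = F * d * cos(theta)
theta = 9 deg = 0.1571 rad
cos(theta) = 0.9877
W = 141 * 1.29 * 0.9877
W = 179.6506


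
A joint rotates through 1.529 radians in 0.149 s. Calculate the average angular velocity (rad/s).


omega = delta_theta / delta_t
omega = 1.529 / 0.149
omega = 10.2617


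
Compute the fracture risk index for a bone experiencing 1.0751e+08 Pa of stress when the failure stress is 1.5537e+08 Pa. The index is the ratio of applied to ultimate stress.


FRI = applied / ultimate
FRI = 1.0751e+08 / 1.5537e+08
FRI = 0.6920


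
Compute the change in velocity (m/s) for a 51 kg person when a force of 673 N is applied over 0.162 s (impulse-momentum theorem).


J = F * dt = 673 * 0.162 = 109.0260 N*s
delta_v = J / m
delta_v = 109.0260 / 51
delta_v = 2.1378


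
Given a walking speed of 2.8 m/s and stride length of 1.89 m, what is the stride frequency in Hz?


f = v / stride_length
f = 2.8 / 1.89
f = 1.4815


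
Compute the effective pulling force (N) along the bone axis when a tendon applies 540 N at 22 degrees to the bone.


F_eff = F_tendon * cos(theta)
theta = 22 deg = 0.3840 rad
cos(theta) = 0.9272
F_eff = 540 * 0.9272
F_eff = 500.6793


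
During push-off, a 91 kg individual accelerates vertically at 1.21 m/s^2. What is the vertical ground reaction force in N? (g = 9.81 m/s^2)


GRF = m * (g + a)
GRF = 91 * (9.81 + 1.21)
GRF = 91 * 11.0200
GRF = 1002.8200


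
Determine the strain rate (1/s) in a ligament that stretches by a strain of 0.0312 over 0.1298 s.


strain_rate = delta_strain / delta_t
strain_rate = 0.0312 / 0.1298
strain_rate = 0.2404


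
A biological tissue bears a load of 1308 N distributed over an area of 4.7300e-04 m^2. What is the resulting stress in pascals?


stress = F / A
stress = 1308 / 4.7300e-04
stress = 2.7653e+06


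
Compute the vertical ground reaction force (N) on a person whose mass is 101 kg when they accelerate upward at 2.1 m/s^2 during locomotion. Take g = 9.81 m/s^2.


GRF = m * (g + a)
GRF = 101 * (9.81 + 2.1)
GRF = 101 * 11.9100
GRF = 1202.9100


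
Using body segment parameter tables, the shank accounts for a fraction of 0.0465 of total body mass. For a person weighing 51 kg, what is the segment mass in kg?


m_segment = body_mass * fraction
m_segment = 51 * 0.0465
m_segment = 2.3715


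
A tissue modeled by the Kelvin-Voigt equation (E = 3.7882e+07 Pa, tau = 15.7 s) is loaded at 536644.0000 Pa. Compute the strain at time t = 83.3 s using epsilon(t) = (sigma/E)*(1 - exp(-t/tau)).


epsilon(t) = (sigma/E) * (1 - exp(-t/tau))
sigma/E = 536644.0000 / 3.7882e+07 = 0.0142
exp(-t/tau) = exp(-83.3 / 15.7) = 0.0050
epsilon = 0.0142 * (1 - 0.0050)
epsilon = 0.0141


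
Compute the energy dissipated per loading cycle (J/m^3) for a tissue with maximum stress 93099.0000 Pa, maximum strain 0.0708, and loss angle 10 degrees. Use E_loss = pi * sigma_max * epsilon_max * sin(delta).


E_loss = pi * sigma_max * epsilon_max * sin(delta)
delta = 10 deg = 0.1745 rad
sin(delta) = 0.1736
E_loss = pi * 93099.0000 * 0.0708 * 0.1736
E_loss = 3595.8236


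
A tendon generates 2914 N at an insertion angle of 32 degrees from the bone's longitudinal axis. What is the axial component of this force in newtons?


F_eff = F_tendon * cos(theta)
theta = 32 deg = 0.5585 rad
cos(theta) = 0.8480
F_eff = 2914 * 0.8480
F_eff = 2471.2122


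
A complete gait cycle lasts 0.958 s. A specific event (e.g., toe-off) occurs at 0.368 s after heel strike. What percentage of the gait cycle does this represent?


pct = (event_time / cycle_time) * 100
pct = (0.368 / 0.958) * 100
ratio = 0.3841
pct = 38.4134


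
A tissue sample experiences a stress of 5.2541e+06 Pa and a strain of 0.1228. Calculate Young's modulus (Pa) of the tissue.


E = stress / strain
E = 5.2541e+06 / 0.1228
E = 4.2786e+07


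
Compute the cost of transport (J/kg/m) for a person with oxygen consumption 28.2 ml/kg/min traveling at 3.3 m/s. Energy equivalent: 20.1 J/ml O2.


Power per kg = VO2 * 20.1 / 60
Power per kg = 28.2 * 20.1 / 60 = 9.4470 W/kg
Cost = power_per_kg / speed
Cost = 9.4470 / 3.3
Cost = 2.8627


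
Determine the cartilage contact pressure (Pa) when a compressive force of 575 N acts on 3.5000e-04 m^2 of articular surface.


P = F / A
P = 575 / 3.5000e-04
P = 1.6429e+06


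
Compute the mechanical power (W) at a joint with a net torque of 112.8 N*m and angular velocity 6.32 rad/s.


P = M * omega
P = 112.8 * 6.32
P = 712.8960


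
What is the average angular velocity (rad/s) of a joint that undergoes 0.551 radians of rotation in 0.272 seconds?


omega = delta_theta / delta_t
omega = 0.551 / 0.272
omega = 2.0257


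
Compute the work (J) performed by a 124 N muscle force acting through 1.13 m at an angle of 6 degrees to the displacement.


W = F * d * cos(theta)
theta = 6 deg = 0.1047 rad
cos(theta) = 0.9945
W = 124 * 1.13 * 0.9945
W = 139.3524


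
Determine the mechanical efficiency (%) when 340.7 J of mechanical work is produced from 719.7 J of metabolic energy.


eta = (W_mech / E_meta) * 100
eta = (340.7 / 719.7) * 100
ratio = 0.4734
eta = 47.3392


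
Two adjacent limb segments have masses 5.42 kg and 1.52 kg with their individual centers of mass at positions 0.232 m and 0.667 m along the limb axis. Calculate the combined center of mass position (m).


COM = (m1*x1 + m2*x2) / (m1 + m2)
COM = (5.42*0.232 + 1.52*0.667) / (5.42 + 1.52)
Numerator = 2.2713
Denominator = 6.9400
COM = 0.3273


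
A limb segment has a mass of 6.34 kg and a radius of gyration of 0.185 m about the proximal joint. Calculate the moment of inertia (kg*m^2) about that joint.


I = m * k^2
I = 6.34 * 0.185^2
k^2 = 0.0342
I = 0.2170


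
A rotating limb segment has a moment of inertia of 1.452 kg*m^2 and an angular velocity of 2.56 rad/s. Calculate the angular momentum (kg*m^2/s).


L = I * omega
L = 1.452 * 2.56
L = 3.7171


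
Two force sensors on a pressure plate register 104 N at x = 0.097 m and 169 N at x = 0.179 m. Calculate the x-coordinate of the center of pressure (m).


COP_x = (F1*x1 + F2*x2) / (F1 + F2)
COP_x = (104*0.097 + 169*0.179) / (104 + 169)
Numerator = 40.3390
Denominator = 273
COP_x = 0.1478


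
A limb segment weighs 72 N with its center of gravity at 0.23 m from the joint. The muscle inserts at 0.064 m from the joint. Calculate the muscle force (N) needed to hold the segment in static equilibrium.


F_muscle = W * d_load / d_muscle
F_muscle = 72 * 0.23 / 0.064
Numerator = 16.5600
F_muscle = 258.7500


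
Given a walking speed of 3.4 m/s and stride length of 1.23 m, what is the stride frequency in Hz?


f = v / stride_length
f = 3.4 / 1.23
f = 2.7642


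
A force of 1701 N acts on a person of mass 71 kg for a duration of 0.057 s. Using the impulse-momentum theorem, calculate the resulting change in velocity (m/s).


J = F * dt = 1701 * 0.057 = 96.9570 N*s
delta_v = J / m
delta_v = 96.9570 / 71
delta_v = 1.3656


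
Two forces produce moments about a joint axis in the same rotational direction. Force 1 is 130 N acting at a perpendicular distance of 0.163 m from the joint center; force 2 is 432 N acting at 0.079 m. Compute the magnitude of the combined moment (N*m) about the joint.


M = F1 * d1 + F2 * d2
M = 130 * 0.163 + 432 * 0.079
M = 21.1900 + 34.1280
M = 55.3180


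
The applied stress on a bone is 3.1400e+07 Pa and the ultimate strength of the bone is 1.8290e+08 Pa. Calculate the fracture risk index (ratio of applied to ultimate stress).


FRI = applied / ultimate
FRI = 3.1400e+07 / 1.8290e+08
FRI = 0.1717


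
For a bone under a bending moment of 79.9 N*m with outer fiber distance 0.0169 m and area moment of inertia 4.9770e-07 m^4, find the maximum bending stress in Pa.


sigma = M * c / I
sigma = 79.9 * 0.0169 / 4.9770e-07
M * c = 1.3503
sigma = 2.7131e+06


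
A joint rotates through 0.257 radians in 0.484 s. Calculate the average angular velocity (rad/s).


omega = delta_theta / delta_t
omega = 0.257 / 0.484
omega = 0.5310


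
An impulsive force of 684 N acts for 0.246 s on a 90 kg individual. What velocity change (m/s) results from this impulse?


J = F * dt = 684 * 0.246 = 168.2640 N*s
delta_v = J / m
delta_v = 168.2640 / 90
delta_v = 1.8696


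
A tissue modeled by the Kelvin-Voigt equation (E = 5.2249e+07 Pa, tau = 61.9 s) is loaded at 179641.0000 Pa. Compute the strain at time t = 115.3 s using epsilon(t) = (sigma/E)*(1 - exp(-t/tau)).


epsilon(t) = (sigma/E) * (1 - exp(-t/tau))
sigma/E = 179641.0000 / 5.2249e+07 = 0.0034
exp(-t/tau) = exp(-115.3 / 61.9) = 0.1553
epsilon = 0.0034 * (1 - 0.1553)
epsilon = 0.0029


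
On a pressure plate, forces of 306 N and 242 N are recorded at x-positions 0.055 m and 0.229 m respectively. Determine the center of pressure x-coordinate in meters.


COP_x = (F1*x1 + F2*x2) / (F1 + F2)
COP_x = (306*0.055 + 242*0.229) / (306 + 242)
Numerator = 72.2480
Denominator = 548
COP_x = 0.1318


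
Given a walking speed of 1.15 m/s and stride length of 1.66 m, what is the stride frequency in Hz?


f = v / stride_length
f = 1.15 / 1.66
f = 0.6928


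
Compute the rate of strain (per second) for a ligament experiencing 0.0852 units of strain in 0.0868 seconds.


strain_rate = delta_strain / delta_t
strain_rate = 0.0852 / 0.0868
strain_rate = 0.9816


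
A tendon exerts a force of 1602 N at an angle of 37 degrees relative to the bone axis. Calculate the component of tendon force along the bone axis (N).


F_eff = F_tendon * cos(theta)
theta = 37 deg = 0.6458 rad
cos(theta) = 0.7986
F_eff = 1602 * 0.7986
F_eff = 1279.4141


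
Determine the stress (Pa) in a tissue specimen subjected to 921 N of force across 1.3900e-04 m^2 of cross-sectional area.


stress = F / A
stress = 921 / 1.3900e-04
stress = 6.6259e+06


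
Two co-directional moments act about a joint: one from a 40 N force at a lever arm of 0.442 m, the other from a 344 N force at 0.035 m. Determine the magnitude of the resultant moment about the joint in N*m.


M = F1 * d1 + F2 * d2
M = 40 * 0.442 + 344 * 0.035
M = 17.6800 + 12.0400
M = 29.7200


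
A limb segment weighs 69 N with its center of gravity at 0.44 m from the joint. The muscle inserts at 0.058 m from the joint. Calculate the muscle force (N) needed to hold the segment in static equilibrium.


F_muscle = W * d_load / d_muscle
F_muscle = 69 * 0.44 / 0.058
Numerator = 30.3600
F_muscle = 523.4483


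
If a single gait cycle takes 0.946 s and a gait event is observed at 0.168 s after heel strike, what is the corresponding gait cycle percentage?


pct = (event_time / cycle_time) * 100
pct = (0.168 / 0.946) * 100
ratio = 0.1776
pct = 17.7590


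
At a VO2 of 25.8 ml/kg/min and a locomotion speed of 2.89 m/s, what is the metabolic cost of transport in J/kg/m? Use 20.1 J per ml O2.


Power per kg = VO2 * 20.1 / 60
Power per kg = 25.8 * 20.1 / 60 = 8.6430 W/kg
Cost = power_per_kg / speed
Cost = 8.6430 / 2.89
Cost = 2.9907


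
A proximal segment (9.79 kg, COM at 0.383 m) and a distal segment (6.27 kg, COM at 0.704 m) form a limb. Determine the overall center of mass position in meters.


COM = (m1*x1 + m2*x2) / (m1 + m2)
COM = (9.79*0.383 + 6.27*0.704) / (9.79 + 6.27)
Numerator = 8.1636
Denominator = 16.0600
COM = 0.5083


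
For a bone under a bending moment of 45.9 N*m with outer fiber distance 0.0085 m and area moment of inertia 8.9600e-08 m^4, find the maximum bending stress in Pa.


sigma = M * c / I
sigma = 45.9 * 0.0085 / 8.9600e-08
M * c = 0.3901
sigma = 4.3544e+06


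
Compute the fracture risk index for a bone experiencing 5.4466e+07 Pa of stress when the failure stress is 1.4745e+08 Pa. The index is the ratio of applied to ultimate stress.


FRI = applied / ultimate
FRI = 5.4466e+07 / 1.4745e+08
FRI = 0.3694


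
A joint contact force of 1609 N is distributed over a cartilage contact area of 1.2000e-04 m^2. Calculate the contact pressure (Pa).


P = F / A
P = 1609 / 1.2000e-04
P = 1.3408e+07


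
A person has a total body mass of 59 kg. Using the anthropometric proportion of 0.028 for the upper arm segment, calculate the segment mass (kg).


m_segment = body_mass * fraction
m_segment = 59 * 0.028
m_segment = 1.6520


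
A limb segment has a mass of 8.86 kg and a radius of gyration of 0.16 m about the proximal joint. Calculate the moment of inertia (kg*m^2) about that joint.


I = m * k^2
I = 8.86 * 0.16^2
k^2 = 0.0256
I = 0.2268


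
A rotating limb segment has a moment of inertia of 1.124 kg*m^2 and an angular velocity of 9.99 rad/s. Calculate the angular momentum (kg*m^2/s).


L = I * omega
L = 1.124 * 9.99
L = 11.2288


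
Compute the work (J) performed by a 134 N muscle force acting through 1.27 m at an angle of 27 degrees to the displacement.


W = F * d * cos(theta)
theta = 27 deg = 0.4712 rad
cos(theta) = 0.8910
W = 134 * 1.27 * 0.8910
W = 151.6315


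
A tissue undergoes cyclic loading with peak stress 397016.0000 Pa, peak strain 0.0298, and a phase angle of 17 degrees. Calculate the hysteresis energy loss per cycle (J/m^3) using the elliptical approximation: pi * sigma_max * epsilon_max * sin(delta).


E_loss = pi * sigma_max * epsilon_max * sin(delta)
delta = 17 deg = 0.2967 rad
sin(delta) = 0.2924
E_loss = pi * 397016.0000 * 0.0298 * 0.2924
E_loss = 10866.9955


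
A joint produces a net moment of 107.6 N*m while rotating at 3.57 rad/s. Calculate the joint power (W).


P = M * omega
P = 107.6 * 3.57
P = 384.1320


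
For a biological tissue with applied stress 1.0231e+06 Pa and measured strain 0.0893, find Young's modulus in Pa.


E = stress / strain
E = 1.0231e+06 / 0.0893
E = 1.1457e+07


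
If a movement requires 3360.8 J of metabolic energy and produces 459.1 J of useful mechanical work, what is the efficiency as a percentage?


eta = (W_mech / E_meta) * 100
eta = (459.1 / 3360.8) * 100
ratio = 0.1366
eta = 13.6604


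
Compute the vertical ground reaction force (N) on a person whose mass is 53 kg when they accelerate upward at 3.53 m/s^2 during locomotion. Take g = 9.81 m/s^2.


GRF = m * (g + a)
GRF = 53 * (9.81 + 3.53)
GRF = 53 * 13.3400
GRF = 707.0200


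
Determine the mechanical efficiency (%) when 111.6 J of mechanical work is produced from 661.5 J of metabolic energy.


eta = (W_mech / E_meta) * 100
eta = (111.6 / 661.5) * 100
ratio = 0.1687
eta = 16.8707


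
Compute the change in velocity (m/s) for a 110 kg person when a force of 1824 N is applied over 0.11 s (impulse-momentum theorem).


J = F * dt = 1824 * 0.11 = 200.6400 N*s
delta_v = J / m
delta_v = 200.6400 / 110
delta_v = 1.8240


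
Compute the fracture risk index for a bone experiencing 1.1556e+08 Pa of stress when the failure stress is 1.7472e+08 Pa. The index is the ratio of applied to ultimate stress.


FRI = applied / ultimate
FRI = 1.1556e+08 / 1.7472e+08
FRI = 0.6614


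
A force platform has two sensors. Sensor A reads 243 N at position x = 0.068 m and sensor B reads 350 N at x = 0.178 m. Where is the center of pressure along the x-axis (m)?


COP_x = (F1*x1 + F2*x2) / (F1 + F2)
COP_x = (243*0.068 + 350*0.178) / (243 + 350)
Numerator = 78.8240
Denominator = 593
COP_x = 0.1329


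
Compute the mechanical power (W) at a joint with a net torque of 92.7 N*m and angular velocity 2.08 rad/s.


P = M * omega
P = 92.7 * 2.08
P = 192.8160


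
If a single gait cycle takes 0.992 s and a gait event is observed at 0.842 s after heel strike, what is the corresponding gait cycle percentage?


pct = (event_time / cycle_time) * 100
pct = (0.842 / 0.992) * 100
ratio = 0.8488
pct = 84.8790


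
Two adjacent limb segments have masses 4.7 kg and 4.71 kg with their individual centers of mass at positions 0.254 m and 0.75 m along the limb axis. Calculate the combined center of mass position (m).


COM = (m1*x1 + m2*x2) / (m1 + m2)
COM = (4.7*0.254 + 4.71*0.75) / (4.7 + 4.71)
Numerator = 4.7263
Denominator = 9.4100
COM = 0.5023


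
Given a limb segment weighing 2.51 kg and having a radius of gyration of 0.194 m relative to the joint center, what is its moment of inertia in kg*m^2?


I = m * k^2
I = 2.51 * 0.194^2
k^2 = 0.0376
I = 0.0945


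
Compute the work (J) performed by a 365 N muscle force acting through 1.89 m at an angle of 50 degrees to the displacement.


W = F * d * cos(theta)
theta = 50 deg = 0.8727 rad
cos(theta) = 0.6428
W = 365 * 1.89 * 0.6428
W = 443.4270


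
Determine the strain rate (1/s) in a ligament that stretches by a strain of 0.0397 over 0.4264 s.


strain_rate = delta_strain / delta_t
strain_rate = 0.0397 / 0.4264
strain_rate = 0.0931


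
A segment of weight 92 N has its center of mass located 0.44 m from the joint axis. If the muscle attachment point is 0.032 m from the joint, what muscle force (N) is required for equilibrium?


F_muscle = W * d_load / d_muscle
F_muscle = 92 * 0.44 / 0.032
Numerator = 40.4800
F_muscle = 1265.0000


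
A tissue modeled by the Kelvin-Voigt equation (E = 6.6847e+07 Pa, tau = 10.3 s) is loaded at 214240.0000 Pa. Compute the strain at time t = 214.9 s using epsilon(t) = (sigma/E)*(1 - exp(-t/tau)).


epsilon(t) = (sigma/E) * (1 - exp(-t/tau))
sigma/E = 214240.0000 / 6.6847e+07 = 0.0032
exp(-t/tau) = exp(-214.9 / 10.3) = 8.6865e-10
epsilon = 0.0032 * (1 - 8.6865e-10)
epsilon = 0.0032


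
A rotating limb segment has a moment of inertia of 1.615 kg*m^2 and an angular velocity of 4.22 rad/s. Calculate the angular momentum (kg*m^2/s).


L = I * omega
L = 1.615 * 4.22
L = 6.8153


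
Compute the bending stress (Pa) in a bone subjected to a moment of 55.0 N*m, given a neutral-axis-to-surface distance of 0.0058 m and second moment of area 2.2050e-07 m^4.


sigma = M * c / I
sigma = 55.0 * 0.0058 / 2.2050e-07
M * c = 0.3190
sigma = 1.4467e+06


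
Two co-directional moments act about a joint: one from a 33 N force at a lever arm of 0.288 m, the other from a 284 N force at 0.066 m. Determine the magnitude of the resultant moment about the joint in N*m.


M = F1 * d1 + F2 * d2
M = 33 * 0.288 + 284 * 0.066
M = 9.5040 + 18.7440
M = 28.2480


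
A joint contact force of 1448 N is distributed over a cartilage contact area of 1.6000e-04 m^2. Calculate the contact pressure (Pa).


P = F / A
P = 1448 / 1.6000e-04
P = 9.0500e+06


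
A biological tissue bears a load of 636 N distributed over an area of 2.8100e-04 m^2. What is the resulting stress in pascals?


stress = F / A
stress = 636 / 2.8100e-04
stress = 2.2633e+06


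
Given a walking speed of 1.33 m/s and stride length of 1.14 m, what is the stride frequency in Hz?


f = v / stride_length
f = 1.33 / 1.14
f = 1.1667


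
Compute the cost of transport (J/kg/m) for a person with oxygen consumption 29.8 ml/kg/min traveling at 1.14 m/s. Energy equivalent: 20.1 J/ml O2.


Power per kg = VO2 * 20.1 / 60
Power per kg = 29.8 * 20.1 / 60 = 9.9830 W/kg
Cost = power_per_kg / speed
Cost = 9.9830 / 1.14
Cost = 8.7570


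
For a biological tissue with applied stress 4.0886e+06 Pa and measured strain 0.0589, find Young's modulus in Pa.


E = stress / strain
E = 4.0886e+06 / 0.0589
E = 6.9416e+07


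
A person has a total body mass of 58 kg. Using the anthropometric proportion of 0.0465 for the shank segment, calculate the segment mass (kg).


m_segment = body_mass * fraction
m_segment = 58 * 0.0465
m_segment = 2.6970


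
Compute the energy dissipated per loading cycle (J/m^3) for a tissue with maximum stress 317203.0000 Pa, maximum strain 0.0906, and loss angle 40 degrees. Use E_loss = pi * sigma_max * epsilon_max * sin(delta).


E_loss = pi * sigma_max * epsilon_max * sin(delta)
delta = 40 deg = 0.6981 rad
sin(delta) = 0.6428
E_loss = pi * 317203.0000 * 0.0906 * 0.6428
E_loss = 58034.0465


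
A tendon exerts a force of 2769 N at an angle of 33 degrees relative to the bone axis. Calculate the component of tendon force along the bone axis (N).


F_eff = F_tendon * cos(theta)
theta = 33 deg = 0.5760 rad
cos(theta) = 0.8387
F_eff = 2769 * 0.8387
F_eff = 2322.2788


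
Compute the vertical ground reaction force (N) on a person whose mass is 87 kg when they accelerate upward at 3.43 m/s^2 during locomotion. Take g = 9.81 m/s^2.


GRF = m * (g + a)
GRF = 87 * (9.81 + 3.43)
GRF = 87 * 13.2400
GRF = 1151.8800


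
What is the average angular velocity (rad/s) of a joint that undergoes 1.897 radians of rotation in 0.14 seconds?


omega = delta_theta / delta_t
omega = 1.897 / 0.14
omega = 13.5500


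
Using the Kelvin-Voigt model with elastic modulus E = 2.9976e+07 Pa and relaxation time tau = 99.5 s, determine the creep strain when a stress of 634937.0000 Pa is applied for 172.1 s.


epsilon(t) = (sigma/E) * (1 - exp(-t/tau))
sigma/E = 634937.0000 / 2.9976e+07 = 0.0212
exp(-t/tau) = exp(-172.1 / 99.5) = 0.1773
epsilon = 0.0212 * (1 - 0.1773)
epsilon = 0.0174


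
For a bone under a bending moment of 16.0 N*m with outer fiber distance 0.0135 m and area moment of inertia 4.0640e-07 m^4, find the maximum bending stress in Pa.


sigma = M * c / I
sigma = 16.0 * 0.0135 / 4.0640e-07
M * c = 0.2160
sigma = 531496.0630


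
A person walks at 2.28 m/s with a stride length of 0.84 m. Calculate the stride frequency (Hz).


f = v / stride_length
f = 2.28 / 0.84
f = 2.7143


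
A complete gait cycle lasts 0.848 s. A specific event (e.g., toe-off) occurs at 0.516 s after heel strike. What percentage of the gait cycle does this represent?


pct = (event_time / cycle_time) * 100
pct = (0.516 / 0.848) * 100
ratio = 0.6085
pct = 60.8491


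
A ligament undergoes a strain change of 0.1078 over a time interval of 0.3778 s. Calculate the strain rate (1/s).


strain_rate = delta_strain / delta_t
strain_rate = 0.1078 / 0.3778
strain_rate = 0.2853


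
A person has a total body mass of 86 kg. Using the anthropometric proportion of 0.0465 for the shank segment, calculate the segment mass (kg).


m_segment = body_mass * fraction
m_segment = 86 * 0.0465
m_segment = 3.9990


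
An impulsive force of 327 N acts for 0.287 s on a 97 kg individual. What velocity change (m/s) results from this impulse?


J = F * dt = 327 * 0.287 = 93.8490 N*s
delta_v = J / m
delta_v = 93.8490 / 97
delta_v = 0.9675


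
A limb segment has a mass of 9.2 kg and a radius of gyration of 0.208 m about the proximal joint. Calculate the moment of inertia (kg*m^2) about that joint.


I = m * k^2
I = 9.2 * 0.208^2
k^2 = 0.0433
I = 0.3980


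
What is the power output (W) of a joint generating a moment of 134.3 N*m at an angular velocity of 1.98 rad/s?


P = M * omega
P = 134.3 * 1.98
P = 265.9140
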